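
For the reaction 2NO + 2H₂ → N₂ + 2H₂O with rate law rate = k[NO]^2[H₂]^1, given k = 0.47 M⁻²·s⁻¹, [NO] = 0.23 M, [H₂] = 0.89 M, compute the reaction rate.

0.02213 M/s

Step 1: The rate law is rate = k[NO]^2[H₂]^1
Step 2: Substitute: rate = 0.47 × (0.23)^2 × (0.89)^1
Step 3: rate = 0.47 × 0.0529 × 0.89 = 0.0221281 M/s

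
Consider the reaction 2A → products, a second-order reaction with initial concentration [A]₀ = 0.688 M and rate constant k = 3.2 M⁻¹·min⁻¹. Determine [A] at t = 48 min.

0.006449 M

Step 1: For a second-order reaction: 1/[A] = 1/[A]₀ + kt
Step 2: 1/[A] = 1/0.688 + 3.2 × 48
Step 3: 1/[A] = 1.453 + 153.6 = 155.1
Step 4: [A] = 1/155.1 = 0.006449 M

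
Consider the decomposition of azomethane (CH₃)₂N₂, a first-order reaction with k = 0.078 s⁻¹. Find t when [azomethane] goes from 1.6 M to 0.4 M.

17.77 s

Step 1: For first-order: t = ln([azomethane]₀/[azomethane])/k
Step 2: t = ln(1.6/0.4)/0.078
Step 3: t = ln(4)/0.078
Step 4: t = 1.386/0.078 = 17.77 s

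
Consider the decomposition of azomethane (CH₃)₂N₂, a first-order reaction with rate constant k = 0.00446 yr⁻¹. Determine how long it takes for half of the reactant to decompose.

155.4 yr

Step 1: For a first-order reaction, t₁/₂ = ln(2)/k
Step 2: t₁/₂ = ln(2)/0.00446
Step 3: t₁/₂ = 0.6931/0.00446 = 155.4 yr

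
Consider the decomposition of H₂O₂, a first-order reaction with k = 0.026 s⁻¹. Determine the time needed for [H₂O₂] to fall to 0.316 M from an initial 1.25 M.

52.89 s

Step 1: For first-order: t = ln([H₂O₂]₀/[H₂O₂])/k
Step 2: t = ln(1.25/0.316)/0.026
Step 3: t = ln(3.956)/0.026
Step 4: t = 1.375/0.026 = 52.89 s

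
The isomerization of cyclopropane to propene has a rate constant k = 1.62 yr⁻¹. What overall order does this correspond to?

first order (1)

Step 1: The units of k for an nth-order reaction are (concentration)^(1-n)·(time)⁻¹.
Step 2: Here k has units yr⁻¹, so the concentration exponent is 0.
Step 3: 1 - n = 0 ⇒ n = 1. The reaction is first order.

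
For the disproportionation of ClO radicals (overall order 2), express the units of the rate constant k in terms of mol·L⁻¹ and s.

(mol·L⁻¹)⁻¹·s⁻¹

Step 1: For overall order n, rate = k × (concentration)^n.
Step 2: Rate has units mol·L⁻¹·s⁻¹; concentration term has units (mol·L⁻¹)^2.
Step 3: k = rate / (concentration)^n, so units of k = (mol·L⁻¹)^(1-2)·s⁻¹ = (mol·L⁻¹)⁻¹·s⁻¹.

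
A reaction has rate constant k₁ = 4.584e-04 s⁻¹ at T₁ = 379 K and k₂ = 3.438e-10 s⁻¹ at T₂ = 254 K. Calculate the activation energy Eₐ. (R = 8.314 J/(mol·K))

90.3 kJ/mol

Step 1: Use the two-temperature Arrhenius form: ln(k₂/k₁) = -Eₐ/R × (1/T₂ - 1/T₁)
Step 2: ln(k₂/k₁) = ln(3.438e-10/4.584e-04) = ln(7.5e-07) = -14.1032
Step 3: 1/T₂ - 1/T₁ = 1/254 - 1/379 = 1.298485e-03 K⁻¹
Step 4: Eₐ = -R × ln(k₂/k₁) / (1/T₂ - 1/T₁) = -8.314 × -14.1032 / 1.298485e-03
Step 5: Eₐ = 9.0301e+04 J/mol = 90.3 kJ/mol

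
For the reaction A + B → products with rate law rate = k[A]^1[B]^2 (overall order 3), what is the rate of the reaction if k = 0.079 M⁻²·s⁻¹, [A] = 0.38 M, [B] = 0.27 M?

0.002188 M/s

Step 1: The rate law is rate = k[A]^1[B]^2, overall order = 1+2 = 3
Step 2: Substitute values: rate = 0.079 × (0.38)^1 × (0.27)^2
Step 3: rate = 0.079 × 0.38 × 0.0729 = 0.00218846 M/s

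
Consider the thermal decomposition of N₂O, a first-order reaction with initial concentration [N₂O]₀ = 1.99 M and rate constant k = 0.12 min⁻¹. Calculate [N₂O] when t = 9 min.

0.6758 M

Step 1: For a first-order reaction: [N₂O] = [N₂O]₀ × e^(-kt)
Step 2: [N₂O] = 1.99 × e^(-0.12 × 9)
Step 3: [N₂O] = 1.99 × e^(-1.08)
Step 4: [N₂O] = 1.99 × 0.339596 = 0.6758 M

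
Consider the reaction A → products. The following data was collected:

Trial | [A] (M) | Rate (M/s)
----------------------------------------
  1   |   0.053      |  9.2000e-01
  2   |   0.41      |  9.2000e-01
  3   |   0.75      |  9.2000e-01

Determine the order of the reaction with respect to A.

zeroth order (0)

Step 1: Compare trials - when concentration changes, rate stays constant.
Step 2: rate₂/rate₁ = 9.2000e-01/9.2000e-01 = 1
Step 3: [A]₂/[A]₁ = 0.41/0.053 = 7.736
Step 4: Since rate ratio ≈ (conc ratio)^0, the reaction is zeroth order.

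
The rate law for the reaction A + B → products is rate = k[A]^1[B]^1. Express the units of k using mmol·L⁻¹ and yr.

(mmol·L⁻¹)⁻¹·yr⁻¹

Step 1: Overall order = 1 + 1 = 2.
Step 2: rate has units mmol·L⁻¹·yr⁻¹; [A]^1[B]^1 has units (mmol·L⁻¹)^2.
Step 3: k = rate/([A]^1[B]^1), so units of k = (mmol·L⁻¹)^(1-2)·yr⁻¹ = (mmol·L⁻¹)⁻¹·yr⁻¹.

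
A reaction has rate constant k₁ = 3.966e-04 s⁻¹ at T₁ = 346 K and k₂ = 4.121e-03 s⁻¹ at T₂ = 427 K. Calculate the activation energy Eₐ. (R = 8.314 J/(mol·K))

35.5 kJ/mol

Step 1: Use the two-temperature Arrhenius form: ln(k₂/k₁) = -Eₐ/R × (1/T₂ - 1/T₁)
Step 2: ln(k₂/k₁) = ln(4.121e-03/3.966e-04) = ln(10.3908) = 2.34092
Step 3: 1/T₂ - 1/T₁ = 1/427 - 1/346 = -5.482530e-04 K⁻¹
Step 4: Eₐ = -R × ln(k₂/k₁) / (1/T₂ - 1/T₁) = -8.314 × 2.34092 / -5.482530e-04
Step 5: Eₐ = 3.5499e+04 J/mol = 35.5 kJ/mol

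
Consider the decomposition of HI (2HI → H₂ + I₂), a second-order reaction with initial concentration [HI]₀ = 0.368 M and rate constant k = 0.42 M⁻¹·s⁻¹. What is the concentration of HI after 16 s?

0.106 M

Step 1: For a second-order reaction: 1/[HI] = 1/[HI]₀ + kt
Step 2: 1/[HI] = 1/0.368 + 0.42 × 16
Step 3: 1/[HI] = 2.717 + 6.72 = 9.437
Step 4: [HI] = 1/9.437 = 0.106 M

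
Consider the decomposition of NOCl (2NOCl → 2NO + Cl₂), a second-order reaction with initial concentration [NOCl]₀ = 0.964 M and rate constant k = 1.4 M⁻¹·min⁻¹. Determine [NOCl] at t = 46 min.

0.01528 M

Step 1: For a second-order reaction: 1/[NOCl] = 1/[NOCl]₀ + kt
Step 2: 1/[NOCl] = 1/0.964 + 1.4 × 46
Step 3: 1/[NOCl] = 1.037 + 64.4 = 65.44
Step 4: [NOCl] = 1/65.44 = 0.01528 M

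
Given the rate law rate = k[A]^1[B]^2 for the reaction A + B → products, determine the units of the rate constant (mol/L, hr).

(mol/L)⁻²·hr⁻¹

Step 1: Overall order = 1 + 2 = 3.
Step 2: rate has units mol/L·hr⁻¹; [A]^1[B]^2 has units (mol/L)^3.
Step 3: k = rate/([A]^1[B]^2), so units of k = (mol/L)^(1-3)·hr⁻¹ = (mol/L)⁻²·hr⁻¹.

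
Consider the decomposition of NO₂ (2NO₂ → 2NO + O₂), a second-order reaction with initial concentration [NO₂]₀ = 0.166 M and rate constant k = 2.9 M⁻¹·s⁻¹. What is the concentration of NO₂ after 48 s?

0.006886 M

Step 1: For a second-order reaction: 1/[NO₂] = 1/[NO₂]₀ + kt
Step 2: 1/[NO₂] = 1/0.166 + 2.9 × 48
Step 3: 1/[NO₂] = 6.024 + 139.2 = 145.2
Step 4: [NO₂] = 1/145.2 = 0.006886 M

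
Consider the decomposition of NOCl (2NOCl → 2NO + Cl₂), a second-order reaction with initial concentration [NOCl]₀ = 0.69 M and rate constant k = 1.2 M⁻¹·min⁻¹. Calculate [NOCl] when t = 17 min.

0.04577 M

Step 1: For a second-order reaction: 1/[NOCl] = 1/[NOCl]₀ + kt
Step 2: 1/[NOCl] = 1/0.69 + 1.2 × 17
Step 3: 1/[NOCl] = 1.449 + 20.4 = 21.85
Step 4: [NOCl] = 1/21.85 = 0.04577 M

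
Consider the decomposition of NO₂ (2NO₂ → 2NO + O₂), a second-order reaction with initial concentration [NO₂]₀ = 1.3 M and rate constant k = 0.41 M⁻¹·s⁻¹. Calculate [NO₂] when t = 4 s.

0.4151 M

Step 1: For a second-order reaction: 1/[NO₂] = 1/[NO₂]₀ + kt
Step 2: 1/[NO₂] = 1/1.3 + 0.41 × 4
Step 3: 1/[NO₂] = 0.7692 + 1.64 = 2.409
Step 4: [NO₂] = 1/2.409 = 0.4151 M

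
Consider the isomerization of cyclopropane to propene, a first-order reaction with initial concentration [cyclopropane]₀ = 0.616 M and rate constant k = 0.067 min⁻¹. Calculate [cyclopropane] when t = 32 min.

0.07219 M

Step 1: For a first-order reaction: [cyclopropane] = [cyclopropane]₀ × e^(-kt)
Step 2: [cyclopropane] = 0.616 × e^(-0.067 × 32)
Step 3: [cyclopropane] = 0.616 × e^(-2.144)
Step 4: [cyclopropane] = 0.616 × 0.117185 = 0.07219 M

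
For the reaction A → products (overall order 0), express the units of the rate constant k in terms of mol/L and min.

mol/L·min⁻¹

Step 1: For overall order n, rate = k × (concentration)^n.
Step 2: Rate has units mol/L·min⁻¹; concentration term has units (mol/L)^0.
Step 3: k = rate / (concentration)^n, so units of k = (mol/L)^(1-0)·min⁻¹ = mol/L·min⁻¹.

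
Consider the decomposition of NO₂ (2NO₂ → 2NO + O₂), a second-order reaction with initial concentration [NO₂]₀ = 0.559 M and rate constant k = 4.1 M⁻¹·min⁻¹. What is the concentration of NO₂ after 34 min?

0.007083 M

Step 1: For a second-order reaction: 1/[NO₂] = 1/[NO₂]₀ + kt
Step 2: 1/[NO₂] = 1/0.559 + 4.1 × 34
Step 3: 1/[NO₂] = 1.789 + 139.4 = 141.2
Step 4: [NO₂] = 1/141.2 = 0.007083 M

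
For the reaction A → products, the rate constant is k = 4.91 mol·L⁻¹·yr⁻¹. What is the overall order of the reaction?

zeroth order (0)

Step 1: The units of k for an nth-order reaction are (concentration)^(1-n)·(time)⁻¹.
Step 2: Here k has units mol·L⁻¹·yr⁻¹, so the concentration exponent is 1.
Step 3: 1 - n = 1 ⇒ n = 0. The reaction is zeroth order.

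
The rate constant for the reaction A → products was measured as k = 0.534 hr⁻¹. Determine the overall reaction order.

first order (1)

Step 1: The units of k for an nth-order reaction are (concentration)^(1-n)·(time)⁻¹.
Step 2: Here k has units hr⁻¹, so the concentration exponent is 0.
Step 3: 1 - n = 0 ⇒ n = 1. The reaction is first order.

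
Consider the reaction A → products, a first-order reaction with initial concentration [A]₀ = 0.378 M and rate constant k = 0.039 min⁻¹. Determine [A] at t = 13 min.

0.2277 M

Step 1: For a first-order reaction: [A] = [A]₀ × e^(-kt)
Step 2: [A] = 0.378 × e^(-0.039 × 13)
Step 3: [A] = 0.378 × e^(-0.507)
Step 4: [A] = 0.378 × 0.6023 = 0.2277 M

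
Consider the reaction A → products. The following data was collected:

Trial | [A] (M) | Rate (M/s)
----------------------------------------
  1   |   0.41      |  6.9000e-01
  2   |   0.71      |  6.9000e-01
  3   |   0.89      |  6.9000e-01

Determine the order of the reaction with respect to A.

zeroth order (0)

Step 1: Compare trials - when concentration changes, rate stays constant.
Step 2: rate₂/rate₁ = 6.9000e-01/6.9000e-01 = 1
Step 3: [A]₂/[A]₁ = 0.71/0.41 = 1.732
Step 4: Since rate ratio ≈ (conc ratio)^0, the reaction is zeroth order.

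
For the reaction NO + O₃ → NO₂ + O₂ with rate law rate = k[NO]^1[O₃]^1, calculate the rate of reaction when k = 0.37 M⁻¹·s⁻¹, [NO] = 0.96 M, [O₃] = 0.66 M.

0.2344 M/s

Step 1: The rate law is rate = k[NO]^1[O₃]^1
Step 2: Substitute: rate = 0.37 × (0.96)^1 × (0.66)^1
Step 3: rate = 0.37 × 0.96 × 0.66 = 0.234432 M/s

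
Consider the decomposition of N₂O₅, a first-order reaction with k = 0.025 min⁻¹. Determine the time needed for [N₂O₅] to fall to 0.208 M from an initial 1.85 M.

87.42 min

Step 1: For first-order: t = ln([N₂O₅]₀/[N₂O₅])/k
Step 2: t = ln(1.85/0.208)/0.025
Step 3: t = ln(8.894)/0.025
Step 4: t = 2.185/0.025 = 87.42 min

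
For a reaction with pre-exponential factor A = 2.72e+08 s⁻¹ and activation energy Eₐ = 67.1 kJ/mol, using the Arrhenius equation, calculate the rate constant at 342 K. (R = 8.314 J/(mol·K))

1.53e-02 s⁻¹

Step 1: Use the Arrhenius equation: k = A × exp(-Eₐ/RT)
Step 2: Convert Eₐ to J/mol: 67.1 kJ/mol = 67100 J/mol
Step 3: Calculate the exponent: -Eₐ/(RT) = -67100/(8.314 × 342) = -23.59861
Step 4: k = 2.72e+08 × exp(-23.59861)
Step 5: k = 2.72e+08 × 5.63967e-11 = 1.5340e-02 s⁻¹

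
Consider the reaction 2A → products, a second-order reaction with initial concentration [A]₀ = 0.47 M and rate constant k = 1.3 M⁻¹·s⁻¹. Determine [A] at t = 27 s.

0.02686 M

Step 1: For a second-order reaction: 1/[A] = 1/[A]₀ + kt
Step 2: 1/[A] = 1/0.47 + 1.3 × 27
Step 3: 1/[A] = 2.128 + 35.1 = 37.23
Step 4: [A] = 1/37.23 = 0.02686 M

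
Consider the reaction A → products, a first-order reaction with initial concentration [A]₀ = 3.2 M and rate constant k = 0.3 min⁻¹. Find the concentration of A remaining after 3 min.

1.301 M

Step 1: For a first-order reaction: [A] = [A]₀ × e^(-kt)
Step 2: [A] = 3.2 × e^(-0.3 × 3)
Step 3: [A] = 3.2 × e^(-0.9)
Step 4: [A] = 3.2 × 0.40657 = 1.301 M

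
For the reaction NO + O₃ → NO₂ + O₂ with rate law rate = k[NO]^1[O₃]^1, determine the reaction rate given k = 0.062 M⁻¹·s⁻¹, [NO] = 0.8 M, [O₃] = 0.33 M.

0.01637 M/s

Step 1: The rate law is rate = k[NO]^1[O₃]^1
Step 2: Substitute: rate = 0.062 × (0.8)^1 × (0.33)^1
Step 3: rate = 0.062 × 0.8 × 0.33 = 0.016368 M/s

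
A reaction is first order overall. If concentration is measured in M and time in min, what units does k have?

min⁻¹

Step 1: For overall order n, rate = k × (concentration)^n.
Step 2: Rate has units M·min⁻¹; concentration term has units M^1.
Step 3: k = rate / (concentration)^n, so units of k = M^(1-1)·min⁻¹ = min⁻¹.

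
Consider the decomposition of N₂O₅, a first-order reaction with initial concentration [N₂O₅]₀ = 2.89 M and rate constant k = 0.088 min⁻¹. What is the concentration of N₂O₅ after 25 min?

0.3202 M

Step 1: For a first-order reaction: [N₂O₅] = [N₂O₅]₀ × e^(-kt)
Step 2: [N₂O₅] = 2.89 × e^(-0.088 × 25)
Step 3: [N₂O₅] = 2.89 × e^(-2.2)
Step 4: [N₂O₅] = 2.89 × 0.110803 = 0.3202 M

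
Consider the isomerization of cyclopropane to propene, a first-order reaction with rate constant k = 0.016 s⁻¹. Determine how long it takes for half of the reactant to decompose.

43.32 s

Step 1: For a first-order reaction, t₁/₂ = ln(2)/k
Step 2: t₁/₂ = ln(2)/0.016
Step 3: t₁/₂ = 0.6931/0.016 = 43.32 s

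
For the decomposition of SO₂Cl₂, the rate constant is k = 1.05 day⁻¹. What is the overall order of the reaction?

first order (1)

Step 1: The units of k for an nth-order reaction are (concentration)^(1-n)·(time)⁻¹.
Step 2: Here k has units day⁻¹, so the concentration exponent is 0.
Step 3: 1 - n = 0 ⇒ n = 1. The reaction is first order.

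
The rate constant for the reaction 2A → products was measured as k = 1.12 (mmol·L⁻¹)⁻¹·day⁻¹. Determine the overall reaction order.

second order (2)

Step 1: The units of k for an nth-order reaction are (concentration)^(1-n)·(time)⁻¹.
Step 2: Here k has units (mmol·L⁻¹)⁻¹·day⁻¹, so the concentration exponent is -1.
Step 3: 1 - n = -1 ⇒ n = 2. The reaction is second order.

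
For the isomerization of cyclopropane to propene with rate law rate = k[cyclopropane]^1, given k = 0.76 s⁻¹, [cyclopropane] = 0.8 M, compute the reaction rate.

0.608 M/s

Step 1: Identify the rate law: rate = k[cyclopropane]^1
Step 2: Substitute values: rate = 0.76 × (0.8)^1
Step 3: Calculate: rate = 0.76 × 0.8 = 0.608 M/s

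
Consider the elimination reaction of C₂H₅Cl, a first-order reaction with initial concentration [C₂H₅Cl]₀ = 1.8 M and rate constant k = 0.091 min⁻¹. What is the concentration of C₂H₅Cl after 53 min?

0.01448 M

Step 1: For a first-order reaction: [C₂H₅Cl] = [C₂H₅Cl]₀ × e^(-kt)
Step 2: [C₂H₅Cl] = 1.8 × e^(-0.091 × 53)
Step 3: [C₂H₅Cl] = 1.8 × e^(-4.823)
Step 4: [C₂H₅Cl] = 1.8 × 0.00804262 = 0.01448 M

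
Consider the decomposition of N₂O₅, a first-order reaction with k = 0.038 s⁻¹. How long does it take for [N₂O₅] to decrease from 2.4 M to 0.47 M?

42.91 s

Step 1: For first-order: t = ln([N₂O₅]₀/[N₂O₅])/k
Step 2: t = ln(2.4/0.47)/0.038
Step 3: t = ln(5.106)/0.038
Step 4: t = 1.63/0.038 = 42.91 s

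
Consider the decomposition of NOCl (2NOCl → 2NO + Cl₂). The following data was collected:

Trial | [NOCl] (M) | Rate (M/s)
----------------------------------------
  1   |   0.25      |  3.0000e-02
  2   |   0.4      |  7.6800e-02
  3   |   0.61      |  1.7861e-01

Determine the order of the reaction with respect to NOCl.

second order (2)

Step 1: Compare trials to find order n where rate₂/rate₁ = ([NOCl]₂/[NOCl]₁)^n
Step 2: rate₂/rate₁ = 7.6800e-02/3.0000e-02 = 2.56
Step 3: [NOCl]₂/[NOCl]₁ = 0.4/0.25 = 1.6
Step 4: n = ln(2.56)/ln(1.6) = 2.00 ≈ 2
Step 5: The reaction is second order in NOCl.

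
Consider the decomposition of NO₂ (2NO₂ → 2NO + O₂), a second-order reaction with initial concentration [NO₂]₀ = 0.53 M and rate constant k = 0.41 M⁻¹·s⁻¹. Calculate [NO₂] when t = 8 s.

0.1935 M

Step 1: For a second-order reaction: 1/[NO₂] = 1/[NO₂]₀ + kt
Step 2: 1/[NO₂] = 1/0.53 + 0.41 × 8
Step 3: 1/[NO₂] = 1.887 + 3.28 = 5.167
Step 4: [NO₂] = 1/5.167 = 0.1935 M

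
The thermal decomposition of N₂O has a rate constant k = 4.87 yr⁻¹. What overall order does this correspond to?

first order (1)

Step 1: The units of k for an nth-order reaction are (concentration)^(1-n)·(time)⁻¹.
Step 2: Here k has units yr⁻¹, so the concentration exponent is 0.
Step 3: 1 - n = 0 ⇒ n = 1. The reaction is first order.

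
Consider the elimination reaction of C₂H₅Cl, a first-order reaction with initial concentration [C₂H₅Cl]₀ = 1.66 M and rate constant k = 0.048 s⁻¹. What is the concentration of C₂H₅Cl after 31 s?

0.3749 M

Step 1: For a first-order reaction: [C₂H₅Cl] = [C₂H₅Cl]₀ × e^(-kt)
Step 2: [C₂H₅Cl] = 1.66 × e^(-0.048 × 31)
Step 3: [C₂H₅Cl] = 1.66 × e^(-1.488)
Step 4: [C₂H₅Cl] = 1.66 × 0.225824 = 0.3749 M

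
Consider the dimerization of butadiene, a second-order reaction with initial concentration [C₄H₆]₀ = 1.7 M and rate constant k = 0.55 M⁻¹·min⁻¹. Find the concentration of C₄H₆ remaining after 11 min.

0.1506 M

Step 1: For a second-order reaction: 1/[C₄H₆] = 1/[C₄H₆]₀ + kt
Step 2: 1/[C₄H₆] = 1/1.7 + 0.55 × 11
Step 3: 1/[C₄H₆] = 0.5882 + 6.05 = 6.638
Step 4: [C₄H₆] = 1/6.638 = 0.1506 M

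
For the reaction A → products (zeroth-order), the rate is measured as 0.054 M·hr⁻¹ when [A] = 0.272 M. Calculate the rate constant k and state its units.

0.054 M·hr⁻¹

Step 1: For a zeroth-order reaction, rate = k (independent of concentration).
Step 2: k = rate = 0.054 M·hr⁻¹.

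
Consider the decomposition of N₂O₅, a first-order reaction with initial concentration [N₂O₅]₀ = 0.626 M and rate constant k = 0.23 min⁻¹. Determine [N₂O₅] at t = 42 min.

3.993e-05 M

Step 1: For a first-order reaction: [N₂O₅] = [N₂O₅]₀ × e^(-kt)
Step 2: [N₂O₅] = 0.626 × e^(-0.23 × 42)
Step 3: [N₂O₅] = 0.626 × e^(-9.66)
Step 4: [N₂O₅] = 0.626 × 6.37845e-05 = 3.993e-05 M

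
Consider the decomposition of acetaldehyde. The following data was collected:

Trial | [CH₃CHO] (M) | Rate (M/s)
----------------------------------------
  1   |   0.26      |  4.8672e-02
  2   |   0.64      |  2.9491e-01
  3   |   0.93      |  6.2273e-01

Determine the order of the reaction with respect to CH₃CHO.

second order (2)

Step 1: Compare trials to find order n where rate₂/rate₁ = ([CH₃CHO]₂/[CH₃CHO]₁)^n
Step 2: rate₂/rate₁ = 2.9491e-01/4.8672e-02 = 6.059
Step 3: [CH₃CHO]₂/[CH₃CHO]₁ = 0.64/0.26 = 2.462
Step 4: n = ln(6.059)/ln(2.462) = 2.00 ≈ 2
Step 5: The reaction is second order in CH₃CHO.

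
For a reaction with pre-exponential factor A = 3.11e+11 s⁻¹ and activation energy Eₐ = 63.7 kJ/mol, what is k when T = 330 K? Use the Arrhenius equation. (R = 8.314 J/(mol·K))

2.57e+01 s⁻¹

Step 1: Use the Arrhenius equation: k = A × exp(-Eₐ/RT)
Step 2: Convert Eₐ to J/mol: 63.7 kJ/mol = 63700 J/mol
Step 3: Calculate the exponent: -Eₐ/(RT) = -63700/(8.314 × 330) = -23.21750
Step 4: k = 3.11e+11 × exp(-23.21750)
Step 5: k = 3.11e+11 × 8.25597e-11 = 2.5676e+01 s⁻¹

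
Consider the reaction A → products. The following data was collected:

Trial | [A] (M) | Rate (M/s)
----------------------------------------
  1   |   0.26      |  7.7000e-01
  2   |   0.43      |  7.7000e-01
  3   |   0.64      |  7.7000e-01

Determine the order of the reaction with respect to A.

zeroth order (0)

Step 1: Compare trials - when concentration changes, rate stays constant.
Step 2: rate₂/rate₁ = 7.7000e-01/7.7000e-01 = 1
Step 3: [A]₂/[A]₁ = 0.43/0.26 = 1.654
Step 4: Since rate ratio ≈ (conc ratio)^0, the reaction is zeroth order.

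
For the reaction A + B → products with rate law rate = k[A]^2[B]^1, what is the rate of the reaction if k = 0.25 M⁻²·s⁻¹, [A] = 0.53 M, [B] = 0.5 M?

0.03511 M/s

Step 1: The rate law is rate = k[A]^2[B]^1
Step 2: Substitute: rate = 0.25 × (0.53)^2 × (0.5)^1
Step 3: rate = 0.25 × 0.2809 × 0.5 = 0.0351125 M/s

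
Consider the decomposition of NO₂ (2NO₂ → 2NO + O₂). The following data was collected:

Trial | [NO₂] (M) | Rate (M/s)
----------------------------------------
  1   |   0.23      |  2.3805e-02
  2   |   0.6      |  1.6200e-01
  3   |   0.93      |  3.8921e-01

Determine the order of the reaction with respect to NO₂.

second order (2)

Step 1: Compare trials to find order n where rate₂/rate₁ = ([NO₂]₂/[NO₂]₁)^n
Step 2: rate₂/rate₁ = 1.6200e-01/2.3805e-02 = 6.805
Step 3: [NO₂]₂/[NO₂]₁ = 0.6/0.23 = 2.609
Step 4: n = ln(6.805)/ln(2.609) = 2.00 ≈ 2
Step 5: The reaction is second order in NO₂.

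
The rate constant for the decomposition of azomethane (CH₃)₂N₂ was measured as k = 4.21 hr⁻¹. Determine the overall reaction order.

first order (1)

Step 1: The units of k for an nth-order reaction are (concentration)^(1-n)·(time)⁻¹.
Step 2: Here k has units hr⁻¹, so the concentration exponent is 0.
Step 3: 1 - n = 0 ⇒ n = 1. The reaction is first order.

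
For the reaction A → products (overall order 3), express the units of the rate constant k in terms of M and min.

M⁻²·min⁻¹

Step 1: For overall order n, rate = k × (concentration)^n.
Step 2: Rate has units M·min⁻¹; concentration term has units M^3.
Step 3: k = rate / (concentration)^n, so units of k = M^(1-3)·min⁻¹ = M⁻²·min⁻¹.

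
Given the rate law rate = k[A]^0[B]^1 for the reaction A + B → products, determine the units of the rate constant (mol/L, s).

s⁻¹

Step 1: Overall order = 0 + 1 = 1.
Step 2: rate has units mol/L·s⁻¹; [A]^0[B]^1 has units (mol/L)^1.
Step 3: k = rate/([A]^0[B]^1), so units of k = (mol/L)^(1-1)·s⁻¹ = s⁻¹.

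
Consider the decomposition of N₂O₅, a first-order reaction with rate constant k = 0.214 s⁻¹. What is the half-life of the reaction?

3.239 s

Step 1: For a first-order reaction, t₁/₂ = ln(2)/k
Step 2: t₁/₂ = ln(2)/0.214
Step 3: t₁/₂ = 0.6931/0.214 = 3.239 s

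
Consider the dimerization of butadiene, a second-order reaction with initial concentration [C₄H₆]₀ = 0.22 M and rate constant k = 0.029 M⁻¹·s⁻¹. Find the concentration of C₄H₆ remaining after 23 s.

0.1918 M

Step 1: For a second-order reaction: 1/[C₄H₆] = 1/[C₄H₆]₀ + kt
Step 2: 1/[C₄H₆] = 1/0.22 + 0.029 × 23
Step 3: 1/[C₄H₆] = 4.545 + 0.667 = 5.212
Step 4: [C₄H₆] = 1/5.212 = 0.1918 M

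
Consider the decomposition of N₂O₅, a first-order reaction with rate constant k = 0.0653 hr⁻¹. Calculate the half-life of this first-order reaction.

10.61 hr

Step 1: For a first-order reaction, t₁/₂ = ln(2)/k
Step 2: t₁/₂ = ln(2)/0.0653
Step 3: t₁/₂ = 0.6931/0.0653 = 10.61 hr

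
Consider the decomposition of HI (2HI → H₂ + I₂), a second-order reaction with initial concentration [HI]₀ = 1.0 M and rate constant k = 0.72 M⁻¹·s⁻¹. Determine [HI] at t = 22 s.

0.05938 M

Step 1: For a second-order reaction: 1/[HI] = 1/[HI]₀ + kt
Step 2: 1/[HI] = 1/1.0 + 0.72 × 22
Step 3: 1/[HI] = 1 + 15.84 = 16.84
Step 4: [HI] = 1/16.84 = 0.05938 M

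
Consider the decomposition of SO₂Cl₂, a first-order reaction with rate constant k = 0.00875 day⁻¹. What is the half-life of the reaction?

79.22 day

Step 1: For a first-order reaction, t₁/₂ = ln(2)/k
Step 2: t₁/₂ = ln(2)/0.00875
Step 3: t₁/₂ = 0.6931/0.00875 = 79.22 day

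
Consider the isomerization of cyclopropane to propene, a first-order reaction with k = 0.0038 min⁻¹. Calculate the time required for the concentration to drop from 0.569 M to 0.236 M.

231.6 min

Step 1: For first-order: t = ln([cyclopropane]₀/[cyclopropane])/k
Step 2: t = ln(0.569/0.236)/0.0038
Step 3: t = ln(2.411)/0.0038
Step 4: t = 0.88/0.0038 = 231.6 min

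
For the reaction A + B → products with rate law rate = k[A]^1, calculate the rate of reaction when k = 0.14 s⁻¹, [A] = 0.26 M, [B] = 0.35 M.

0.0364 M/s

Step 1: The rate law is rate = k[A]^1
Step 2: Note that the rate does not depend on [B] (zero order in B).
Step 3: rate = 0.14 × (0.26)^1 = 0.0364 M/s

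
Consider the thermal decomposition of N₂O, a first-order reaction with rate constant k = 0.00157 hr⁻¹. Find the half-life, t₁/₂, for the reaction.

441.5 hr

Step 1: For a first-order reaction, t₁/₂ = ln(2)/k
Step 2: t₁/₂ = ln(2)/0.00157
Step 3: t₁/₂ = 0.6931/0.00157 = 441.5 hr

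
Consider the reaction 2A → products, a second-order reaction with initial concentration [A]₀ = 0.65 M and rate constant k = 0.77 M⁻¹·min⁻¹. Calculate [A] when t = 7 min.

0.1443 M

Step 1: For a second-order reaction: 1/[A] = 1/[A]₀ + kt
Step 2: 1/[A] = 1/0.65 + 0.77 × 7
Step 3: 1/[A] = 1.538 + 5.39 = 6.928
Step 4: [A] = 1/6.928 = 0.1443 M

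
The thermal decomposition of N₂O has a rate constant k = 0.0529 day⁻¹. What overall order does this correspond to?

first order (1)

Step 1: The units of k for an nth-order reaction are (concentration)^(1-n)·(time)⁻¹.
Step 2: Here k has units day⁻¹, so the concentration exponent is 0.
Step 3: 1 - n = 0 ⇒ n = 1. The reaction is first order.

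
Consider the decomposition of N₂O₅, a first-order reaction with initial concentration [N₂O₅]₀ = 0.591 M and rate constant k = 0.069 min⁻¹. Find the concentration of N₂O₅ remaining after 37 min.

0.04601 M

Step 1: For a first-order reaction: [N₂O₅] = [N₂O₅]₀ × e^(-kt)
Step 2: [N₂O₅] = 0.591 × e^(-0.069 × 37)
Step 3: [N₂O₅] = 0.591 × e^(-2.553)
Step 4: [N₂O₅] = 0.591 × 0.0778478 = 0.04601 M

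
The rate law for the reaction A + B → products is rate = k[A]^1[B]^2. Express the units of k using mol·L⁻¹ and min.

(mol·L⁻¹)⁻²·min⁻¹

Step 1: Overall order = 1 + 2 = 3.
Step 2: rate has units mol·L⁻¹·min⁻¹; [A]^1[B]^2 has units (mol·L⁻¹)^3.
Step 3: k = rate/([A]^1[B]^2), so units of k = (mol·L⁻¹)^(1-3)·min⁻¹ = (mol·L⁻¹)⁻²·min⁻¹.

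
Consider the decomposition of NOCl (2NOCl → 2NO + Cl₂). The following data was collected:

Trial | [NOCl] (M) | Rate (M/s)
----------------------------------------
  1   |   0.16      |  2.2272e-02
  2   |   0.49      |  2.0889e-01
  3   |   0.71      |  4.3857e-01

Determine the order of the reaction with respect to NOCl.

second order (2)

Step 1: Compare trials to find order n where rate₂/rate₁ = ([NOCl]₂/[NOCl]₁)^n
Step 2: rate₂/rate₁ = 2.0889e-01/2.2272e-02 = 9.379
Step 3: [NOCl]₂/[NOCl]₁ = 0.49/0.16 = 3.062
Step 4: n = ln(9.379)/ln(3.062) = 2.00 ≈ 2
Step 5: The reaction is second order in NOCl.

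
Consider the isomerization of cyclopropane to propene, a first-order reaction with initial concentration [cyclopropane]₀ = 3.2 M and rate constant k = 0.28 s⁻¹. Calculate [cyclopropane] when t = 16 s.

0.03627 M

Step 1: For a first-order reaction: [cyclopropane] = [cyclopropane]₀ × e^(-kt)
Step 2: [cyclopropane] = 3.2 × e^(-0.28 × 16)
Step 3: [cyclopropane] = 3.2 × e^(-4.48)
Step 4: [cyclopropane] = 3.2 × 0.0113334 = 0.03627 M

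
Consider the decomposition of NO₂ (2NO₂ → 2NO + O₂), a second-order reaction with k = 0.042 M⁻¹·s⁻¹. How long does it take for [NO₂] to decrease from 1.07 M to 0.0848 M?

258.5 s

Step 1: For second-order: t = (1/[NO₂] - 1/[NO₂]₀)/k
Step 2: t = (1/0.0848 - 1/1.07)/0.042
Step 3: t = (11.79 - 0.9346)/0.042
Step 4: t = 10.86/0.042 = 258.5 s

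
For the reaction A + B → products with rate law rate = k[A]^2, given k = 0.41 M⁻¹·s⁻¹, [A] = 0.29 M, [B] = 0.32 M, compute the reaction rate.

0.03448 M/s

Step 1: The rate law is rate = k[A]^2
Step 2: Note that the rate does not depend on [B] (zero order in B).
Step 3: rate = 0.41 × (0.29)^2 = 0.034481 M/s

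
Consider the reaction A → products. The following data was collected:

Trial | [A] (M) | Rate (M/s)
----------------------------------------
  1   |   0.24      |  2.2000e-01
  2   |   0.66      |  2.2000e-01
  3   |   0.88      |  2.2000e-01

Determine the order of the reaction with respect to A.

zeroth order (0)

Step 1: Compare trials - when concentration changes, rate stays constant.
Step 2: rate₂/rate₁ = 2.2000e-01/2.2000e-01 = 1
Step 3: [A]₂/[A]₁ = 0.66/0.24 = 2.75
Step 4: Since rate ratio ≈ (conc ratio)^0, the reaction is zeroth order.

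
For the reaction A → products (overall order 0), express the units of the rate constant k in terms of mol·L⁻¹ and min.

mol·L⁻¹·min⁻¹

Step 1: For overall order n, rate = k × (concentration)^n.
Step 2: Rate has units mol·L⁻¹·min⁻¹; concentration term has units (mol·L⁻¹)^0.
Step 3: k = rate / (concentration)^n, so units of k = (mol·L⁻¹)^(1-0)·min⁻¹ = mol·L⁻¹·min⁻¹.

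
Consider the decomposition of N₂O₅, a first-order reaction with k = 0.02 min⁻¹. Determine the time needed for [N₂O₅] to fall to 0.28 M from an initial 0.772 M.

50.71 min

Step 1: For first-order: t = ln([N₂O₅]₀/[N₂O₅])/k
Step 2: t = ln(0.772/0.28)/0.02
Step 3: t = ln(2.757)/0.02
Step 4: t = 1.014/0.02 = 50.71 min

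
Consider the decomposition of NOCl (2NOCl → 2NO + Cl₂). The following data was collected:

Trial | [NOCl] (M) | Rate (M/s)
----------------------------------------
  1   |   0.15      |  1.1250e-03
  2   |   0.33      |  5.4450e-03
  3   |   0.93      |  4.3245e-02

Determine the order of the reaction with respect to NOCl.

second order (2)

Step 1: Compare trials to find order n where rate₂/rate₁ = ([NOCl]₂/[NOCl]₁)^n
Step 2: rate₂/rate₁ = 5.4450e-03/1.1250e-03 = 4.84
Step 3: [NOCl]₂/[NOCl]₁ = 0.33/0.15 = 2.2
Step 4: n = ln(4.84)/ln(2.2) = 2.00 ≈ 2
Step 5: The reaction is second order in NOCl.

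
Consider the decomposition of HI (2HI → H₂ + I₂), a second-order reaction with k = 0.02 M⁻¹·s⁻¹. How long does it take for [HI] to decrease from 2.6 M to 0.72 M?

50.21 s

Step 1: For second-order: t = (1/[HI] - 1/[HI]₀)/k
Step 2: t = (1/0.72 - 1/2.6)/0.02
Step 3: t = (1.389 - 0.3846)/0.02
Step 4: t = 1.004/0.02 = 50.21 s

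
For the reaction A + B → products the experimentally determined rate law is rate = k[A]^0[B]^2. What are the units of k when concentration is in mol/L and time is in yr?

(mol/L)⁻¹·yr⁻¹

Step 1: Overall order = 0 + 2 = 2.
Step 2: rate has units mol/L·yr⁻¹; [A]^0[B]^2 has units (mol/L)^2.
Step 3: k = rate/([A]^0[B]^2), so units of k = (mol/L)^(1-2)·yr⁻¹ = (mol/L)⁻¹·yr⁻¹.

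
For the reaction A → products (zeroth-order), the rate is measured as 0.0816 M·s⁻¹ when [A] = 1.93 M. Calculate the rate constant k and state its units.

0.0816 M·s⁻¹

Step 1: For a zeroth-order reaction, rate = k (independent of concentration).
Step 2: k = rate = 0.0816 M·s⁻¹.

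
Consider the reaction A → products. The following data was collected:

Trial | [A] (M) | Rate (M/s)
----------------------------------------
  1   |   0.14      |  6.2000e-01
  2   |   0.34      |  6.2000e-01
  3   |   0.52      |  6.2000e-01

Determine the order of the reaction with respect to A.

zeroth order (0)

Step 1: Compare trials - when concentration changes, rate stays constant.
Step 2: rate₂/rate₁ = 6.2000e-01/6.2000e-01 = 1
Step 3: [A]₂/[A]₁ = 0.34/0.14 = 2.429
Step 4: Since rate ratio ≈ (conc ratio)^0, the reaction is zeroth order.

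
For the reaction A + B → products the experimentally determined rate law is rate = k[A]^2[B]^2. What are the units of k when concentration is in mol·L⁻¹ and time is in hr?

(mol·L⁻¹)⁻³·hr⁻¹

Step 1: Overall order = 2 + 2 = 4.
Step 2: rate has units mol·L⁻¹·hr⁻¹; [A]^2[B]^2 has units (mol·L⁻¹)^4.
Step 3: k = rate/([A]^2[B]^2), so units of k = (mol·L⁻¹)^(1-4)·hr⁻¹ = (mol·L⁻¹)⁻³·hr⁻¹.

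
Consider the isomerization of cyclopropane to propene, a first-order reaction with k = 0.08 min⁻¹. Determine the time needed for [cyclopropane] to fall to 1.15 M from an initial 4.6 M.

17.33 min

Step 1: For first-order: t = ln([cyclopropane]₀/[cyclopropane])/k
Step 2: t = ln(4.6/1.15)/0.08
Step 3: t = ln(4)/0.08
Step 4: t = 1.386/0.08 = 17.33 min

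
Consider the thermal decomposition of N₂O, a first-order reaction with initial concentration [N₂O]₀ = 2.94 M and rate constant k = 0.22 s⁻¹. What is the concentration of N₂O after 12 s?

0.2098 M

Step 1: For a first-order reaction: [N₂O] = [N₂O]₀ × e^(-kt)
Step 2: [N₂O] = 2.94 × e^(-0.22 × 12)
Step 3: [N₂O] = 2.94 × e^(-2.64)
Step 4: [N₂O] = 2.94 × 0.0713613 = 0.2098 M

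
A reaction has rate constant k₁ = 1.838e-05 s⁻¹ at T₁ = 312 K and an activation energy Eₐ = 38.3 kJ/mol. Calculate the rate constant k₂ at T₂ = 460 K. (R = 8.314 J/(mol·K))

2.125e-03 s⁻¹

Step 1: Use the two-temperature Arrhenius form: ln(k₂/k₁) = -Eₐ/R × (1/T₂ - 1/T₁)
Step 2: Convert Eₐ to J/mol: 38.3 kJ/mol = 38300 J/mol
Step 3: 1/T₂ - 1/T₁ = 1/460 - 1/312 = -1.031215e-03 K⁻¹
Step 4: ln(k₂/k₁) = -38300/8.314 × -1.031215e-03 = 4.75049
Step 5: k₂ = k₁ × exp(4.75049) = 1.838e-05 × 1.15641e+02 = 2.125e-03 s⁻¹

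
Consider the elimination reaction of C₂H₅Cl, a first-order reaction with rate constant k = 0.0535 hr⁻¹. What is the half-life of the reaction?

12.96 hr

Step 1: For a first-order reaction, t₁/₂ = ln(2)/k
Step 2: t₁/₂ = ln(2)/0.0535
Step 3: t₁/₂ = 0.6931/0.0535 = 12.96 hr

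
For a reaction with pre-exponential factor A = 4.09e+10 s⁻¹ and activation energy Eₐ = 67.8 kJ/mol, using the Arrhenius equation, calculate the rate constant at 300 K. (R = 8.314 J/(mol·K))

6.40e-02 s⁻¹

Step 1: Use the Arrhenius equation: k = A × exp(-Eₐ/RT)
Step 2: Convert Eₐ to J/mol: 67.8 kJ/mol = 67800 J/mol
Step 3: Calculate the exponent: -Eₐ/(RT) = -67800/(8.314 × 300) = -27.18306
Step 4: k = 4.09e+10 × exp(-27.18306)
Step 5: k = 4.09e+10 × 1.56512e-12 = 6.4013e-02 s⁻¹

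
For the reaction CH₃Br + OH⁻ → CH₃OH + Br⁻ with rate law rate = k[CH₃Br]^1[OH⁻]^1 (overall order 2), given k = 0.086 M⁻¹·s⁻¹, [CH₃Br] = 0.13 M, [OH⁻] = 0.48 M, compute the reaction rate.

0.005366 M/s

Step 1: The rate law is rate = k[CH₃Br]^1[OH⁻]^1, overall order = 1+1 = 2
Step 2: Substitute values: rate = 0.086 × (0.13)^1 × (0.48)^1
Step 3: rate = 0.086 × 0.13 × 0.48 = 0.0053664 M/s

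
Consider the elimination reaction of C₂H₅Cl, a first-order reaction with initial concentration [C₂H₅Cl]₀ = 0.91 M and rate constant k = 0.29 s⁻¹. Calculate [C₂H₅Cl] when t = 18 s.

0.004921 M

Step 1: For a first-order reaction: [C₂H₅Cl] = [C₂H₅Cl]₀ × e^(-kt)
Step 2: [C₂H₅Cl] = 0.91 × e^(-0.29 × 18)
Step 3: [C₂H₅Cl] = 0.91 × e^(-5.22)
Step 4: [C₂H₅Cl] = 0.91 × 0.00540733 = 0.004921 M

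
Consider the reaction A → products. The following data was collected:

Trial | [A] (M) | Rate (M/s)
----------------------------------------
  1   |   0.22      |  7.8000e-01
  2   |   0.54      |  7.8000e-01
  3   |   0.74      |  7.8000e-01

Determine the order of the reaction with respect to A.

zeroth order (0)

Step 1: Compare trials - when concentration changes, rate stays constant.
Step 2: rate₂/rate₁ = 7.8000e-01/7.8000e-01 = 1
Step 3: [A]₂/[A]₁ = 0.54/0.22 = 2.455
Step 4: Since rate ratio ≈ (conc ratio)^0, the reaction is zeroth order.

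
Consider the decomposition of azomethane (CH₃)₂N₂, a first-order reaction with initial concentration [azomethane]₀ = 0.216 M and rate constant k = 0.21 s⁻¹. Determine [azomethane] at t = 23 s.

0.001725 M

Step 1: For a first-order reaction: [azomethane] = [azomethane]₀ × e^(-kt)
Step 2: [azomethane] = 0.216 × e^(-0.21 × 23)
Step 3: [azomethane] = 0.216 × e^(-4.83)
Step 4: [azomethane] = 0.216 × 0.00798652 = 0.001725 M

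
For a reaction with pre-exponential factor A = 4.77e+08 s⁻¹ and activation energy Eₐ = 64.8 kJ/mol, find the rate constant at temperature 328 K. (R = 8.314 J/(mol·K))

2.28e-02 s⁻¹

Step 1: Use the Arrhenius equation: k = A × exp(-Eₐ/RT)
Step 2: Convert Eₐ to J/mol: 64.8 kJ/mol = 64800 J/mol
Step 3: Calculate the exponent: -Eₐ/(RT) = -64800/(8.314 × 328) = -23.76245
Step 4: k = 4.77e+08 × exp(-23.76245)
Step 5: k = 4.77e+08 × 4.78739e-11 = 2.2836e-02 s⁻¹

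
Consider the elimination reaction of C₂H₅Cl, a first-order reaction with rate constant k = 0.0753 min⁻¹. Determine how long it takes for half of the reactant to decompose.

9.205 min

Step 1: For a first-order reaction, t₁/₂ = ln(2)/k
Step 2: t₁/₂ = ln(2)/0.0753
Step 3: t₁/₂ = 0.6931/0.0753 = 9.205 min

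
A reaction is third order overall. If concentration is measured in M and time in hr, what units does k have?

M⁻²·hr⁻¹

Step 1: For overall order n, rate = k × (concentration)^n.
Step 2: Rate has units M·hr⁻¹; concentration term has units M^3.
Step 3: k = rate / (concentration)^n, so units of k = M^(1-3)·hr⁻¹ = M⁻²·hr⁻¹.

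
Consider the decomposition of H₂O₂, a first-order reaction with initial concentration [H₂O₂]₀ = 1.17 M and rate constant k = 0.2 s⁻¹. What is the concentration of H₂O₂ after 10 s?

0.1583 M

Step 1: For a first-order reaction: [H₂O₂] = [H₂O₂]₀ × e^(-kt)
Step 2: [H₂O₂] = 1.17 × e^(-0.2 × 10)
Step 3: [H₂O₂] = 1.17 × e^(-2)
Step 4: [H₂O₂] = 1.17 × 0.135335 = 0.1583 M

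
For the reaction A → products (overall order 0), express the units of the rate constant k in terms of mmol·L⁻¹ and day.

mmol·L⁻¹·day⁻¹

Step 1: For overall order n, rate = k × (concentration)^n.
Step 2: Rate has units mmol·L⁻¹·day⁻¹; concentration term has units (mmol·L⁻¹)^0.
Step 3: k = rate / (concentration)^n, so units of k = (mmol·L⁻¹)^(1-0)·day⁻¹ = mmol·L⁻¹·day⁻¹.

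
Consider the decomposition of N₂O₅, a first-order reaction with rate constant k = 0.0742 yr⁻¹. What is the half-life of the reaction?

9.342 yr

Step 1: For a first-order reaction, t₁/₂ = ln(2)/k
Step 2: t₁/₂ = ln(2)/0.0742
Step 3: t₁/₂ = 0.6931/0.0742 = 9.342 yr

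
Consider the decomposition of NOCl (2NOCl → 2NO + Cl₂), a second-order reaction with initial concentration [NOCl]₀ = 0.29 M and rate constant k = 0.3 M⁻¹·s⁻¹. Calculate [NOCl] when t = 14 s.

0.1307 M

Step 1: For a second-order reaction: 1/[NOCl] = 1/[NOCl]₀ + kt
Step 2: 1/[NOCl] = 1/0.29 + 0.3 × 14
Step 3: 1/[NOCl] = 3.448 + 4.2 = 7.648
Step 4: [NOCl] = 1/7.648 = 0.1307 M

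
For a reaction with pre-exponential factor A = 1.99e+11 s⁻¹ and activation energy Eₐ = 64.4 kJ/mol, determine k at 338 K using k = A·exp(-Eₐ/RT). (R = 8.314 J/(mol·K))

2.22e+01 s⁻¹

Step 1: Use the Arrhenius equation: k = A × exp(-Eₐ/RT)
Step 2: Convert Eₐ to J/mol: 64.4 kJ/mol = 64400 J/mol
Step 3: Calculate the exponent: -Eₐ/(RT) = -64400/(8.314 × 338) = -22.91707
Step 4: k = 1.99e+11 × exp(-22.91707)
Step 5: k = 1.99e+11 × 1.11492e-10 = 2.2187e+01 s⁻¹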